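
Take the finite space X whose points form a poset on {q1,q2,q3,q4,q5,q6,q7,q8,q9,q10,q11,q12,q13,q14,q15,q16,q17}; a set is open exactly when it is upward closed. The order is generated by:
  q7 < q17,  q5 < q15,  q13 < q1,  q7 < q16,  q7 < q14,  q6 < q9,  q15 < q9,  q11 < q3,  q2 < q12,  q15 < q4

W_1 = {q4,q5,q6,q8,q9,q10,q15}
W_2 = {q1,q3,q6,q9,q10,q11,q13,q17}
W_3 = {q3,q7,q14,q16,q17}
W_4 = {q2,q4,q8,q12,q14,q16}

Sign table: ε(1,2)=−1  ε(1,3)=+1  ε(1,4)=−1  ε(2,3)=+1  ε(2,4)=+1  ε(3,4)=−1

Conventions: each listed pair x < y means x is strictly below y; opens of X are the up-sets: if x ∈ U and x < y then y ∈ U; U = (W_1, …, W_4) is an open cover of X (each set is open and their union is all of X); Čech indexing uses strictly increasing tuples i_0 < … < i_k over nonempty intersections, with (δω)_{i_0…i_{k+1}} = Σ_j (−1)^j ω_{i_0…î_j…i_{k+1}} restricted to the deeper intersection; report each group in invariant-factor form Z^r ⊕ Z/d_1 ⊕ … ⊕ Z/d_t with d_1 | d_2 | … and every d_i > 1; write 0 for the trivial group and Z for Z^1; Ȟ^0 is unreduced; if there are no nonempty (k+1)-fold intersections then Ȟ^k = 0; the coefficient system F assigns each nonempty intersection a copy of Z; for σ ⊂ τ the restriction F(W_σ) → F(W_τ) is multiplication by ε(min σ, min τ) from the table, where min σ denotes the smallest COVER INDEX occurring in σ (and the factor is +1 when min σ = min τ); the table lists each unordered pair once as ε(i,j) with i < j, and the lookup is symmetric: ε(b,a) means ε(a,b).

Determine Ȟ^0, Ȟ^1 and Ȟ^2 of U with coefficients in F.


Ȟ^0 = 0,  Ȟ^1 = Z/2,  Ȟ^2 = 0

nonempty intersections:
  W12={q6,q9,q10} W14={q4,q8} W23={q3,q17} W34={q14,q16}
C dims 4,4; δ0: rk 4, SNF 1^3·2
Ȟ^0: (4−4)−0=0 ⇒ 0
Ȟ^1: (4−0)−4=0 plus torsion [2] ⇒ Z/2
Ȟ^2: (0−0)−0=0 ⇒ 0


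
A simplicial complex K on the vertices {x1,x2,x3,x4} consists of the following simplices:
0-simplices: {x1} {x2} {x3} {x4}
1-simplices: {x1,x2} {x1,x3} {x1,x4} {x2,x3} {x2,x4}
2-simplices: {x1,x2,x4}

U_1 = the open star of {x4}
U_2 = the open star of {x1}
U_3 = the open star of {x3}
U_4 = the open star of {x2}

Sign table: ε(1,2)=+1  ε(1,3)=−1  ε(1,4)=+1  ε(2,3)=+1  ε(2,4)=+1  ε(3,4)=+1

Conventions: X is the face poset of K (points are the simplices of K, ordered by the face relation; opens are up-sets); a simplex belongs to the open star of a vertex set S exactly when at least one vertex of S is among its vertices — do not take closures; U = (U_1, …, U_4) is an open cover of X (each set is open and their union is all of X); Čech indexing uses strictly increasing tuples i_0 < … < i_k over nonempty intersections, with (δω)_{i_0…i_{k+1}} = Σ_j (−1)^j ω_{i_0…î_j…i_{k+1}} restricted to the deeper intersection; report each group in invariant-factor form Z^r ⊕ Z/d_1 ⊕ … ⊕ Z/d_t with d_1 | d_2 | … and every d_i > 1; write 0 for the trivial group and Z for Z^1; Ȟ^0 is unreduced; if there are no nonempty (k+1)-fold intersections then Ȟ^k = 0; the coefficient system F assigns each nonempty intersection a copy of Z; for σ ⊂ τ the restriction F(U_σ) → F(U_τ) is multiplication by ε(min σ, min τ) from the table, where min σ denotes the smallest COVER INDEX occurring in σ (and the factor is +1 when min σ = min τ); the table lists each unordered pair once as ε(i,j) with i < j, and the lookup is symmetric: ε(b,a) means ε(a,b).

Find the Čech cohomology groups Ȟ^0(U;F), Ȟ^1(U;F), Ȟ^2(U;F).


Ȟ^0 ≅ Z; Ȟ^1 ≅ Z; Ȟ^2 ≅ 0

nonempty intersections:
  U1={{x4},{x1,x4},{x2,x4},{x1,x2,x4}} U2={{x1},{x1,x2},{x1,x3},{x1,x4},{x1,x2,x4}} U3={{x3},{x1,x3},{x2,x3}} U4={{x2},{x1,x2},{x2,x3},{x2,x4},{x1,x2,x4}}
  U12={{x1,x4},{x1,x2,x4}} U14={{x2,x4},{x1,x2,x4}} U23={{x1,x3}} U24={{x1,x2},{x1,x2,x4}} U34={{x2,x3}}
  U124={{x1,x2,x4}}
C dims 4,5,1; δ0: rk 3, SNF 1^3; δ1: rk 1, SNF 1^1
Ȟ^0: (4−3)−0=1 ⇒ Z
Ȟ^1: (5−1)−3=1 ⇒ Z
Ȟ^2: (1−0)−1=0 ⇒ 0


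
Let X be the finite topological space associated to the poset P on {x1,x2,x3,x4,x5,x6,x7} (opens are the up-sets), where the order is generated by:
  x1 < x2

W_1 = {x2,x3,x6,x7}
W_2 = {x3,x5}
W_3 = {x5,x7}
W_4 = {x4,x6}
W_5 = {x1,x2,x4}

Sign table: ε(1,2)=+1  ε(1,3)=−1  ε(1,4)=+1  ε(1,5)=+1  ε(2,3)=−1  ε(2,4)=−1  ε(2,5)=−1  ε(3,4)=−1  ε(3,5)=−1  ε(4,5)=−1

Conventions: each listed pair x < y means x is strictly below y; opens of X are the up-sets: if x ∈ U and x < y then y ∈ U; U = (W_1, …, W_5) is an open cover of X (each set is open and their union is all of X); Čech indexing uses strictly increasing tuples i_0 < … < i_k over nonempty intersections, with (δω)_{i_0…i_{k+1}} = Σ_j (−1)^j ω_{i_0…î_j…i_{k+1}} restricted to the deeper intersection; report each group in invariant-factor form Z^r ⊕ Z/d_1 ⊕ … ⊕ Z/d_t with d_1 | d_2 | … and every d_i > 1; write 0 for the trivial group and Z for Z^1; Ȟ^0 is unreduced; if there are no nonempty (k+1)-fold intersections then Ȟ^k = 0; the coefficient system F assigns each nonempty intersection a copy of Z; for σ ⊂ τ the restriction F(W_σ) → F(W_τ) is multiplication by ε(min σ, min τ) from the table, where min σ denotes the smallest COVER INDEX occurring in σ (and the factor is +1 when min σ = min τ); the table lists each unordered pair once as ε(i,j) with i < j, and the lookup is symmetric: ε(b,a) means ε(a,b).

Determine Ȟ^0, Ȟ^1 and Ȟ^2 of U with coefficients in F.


nerve of the cover:
  W12={x3} W13={x7} W14={x6} W15={x2} W23={x5} W45={x4}
C dims 5,6; δ0: rk 5, SNF 1^4·2
Ȟ^0 = (5 − 5) − 0 = 0, so Ȟ^0 ≅ 0
Ȟ^1 = (6 − 0) − 5 = 1 plus torsion [2], so Ȟ^1 ≅ Z ⊕ Z/2
Ȟ^2 = (0 − 0) − 0 = 0, so Ȟ^2 ≅ 0

Ȟ^0 ≅ 0, Ȟ^1 ≅ Z ⊕ Z/2 and Ȟ^2 ≅ 0


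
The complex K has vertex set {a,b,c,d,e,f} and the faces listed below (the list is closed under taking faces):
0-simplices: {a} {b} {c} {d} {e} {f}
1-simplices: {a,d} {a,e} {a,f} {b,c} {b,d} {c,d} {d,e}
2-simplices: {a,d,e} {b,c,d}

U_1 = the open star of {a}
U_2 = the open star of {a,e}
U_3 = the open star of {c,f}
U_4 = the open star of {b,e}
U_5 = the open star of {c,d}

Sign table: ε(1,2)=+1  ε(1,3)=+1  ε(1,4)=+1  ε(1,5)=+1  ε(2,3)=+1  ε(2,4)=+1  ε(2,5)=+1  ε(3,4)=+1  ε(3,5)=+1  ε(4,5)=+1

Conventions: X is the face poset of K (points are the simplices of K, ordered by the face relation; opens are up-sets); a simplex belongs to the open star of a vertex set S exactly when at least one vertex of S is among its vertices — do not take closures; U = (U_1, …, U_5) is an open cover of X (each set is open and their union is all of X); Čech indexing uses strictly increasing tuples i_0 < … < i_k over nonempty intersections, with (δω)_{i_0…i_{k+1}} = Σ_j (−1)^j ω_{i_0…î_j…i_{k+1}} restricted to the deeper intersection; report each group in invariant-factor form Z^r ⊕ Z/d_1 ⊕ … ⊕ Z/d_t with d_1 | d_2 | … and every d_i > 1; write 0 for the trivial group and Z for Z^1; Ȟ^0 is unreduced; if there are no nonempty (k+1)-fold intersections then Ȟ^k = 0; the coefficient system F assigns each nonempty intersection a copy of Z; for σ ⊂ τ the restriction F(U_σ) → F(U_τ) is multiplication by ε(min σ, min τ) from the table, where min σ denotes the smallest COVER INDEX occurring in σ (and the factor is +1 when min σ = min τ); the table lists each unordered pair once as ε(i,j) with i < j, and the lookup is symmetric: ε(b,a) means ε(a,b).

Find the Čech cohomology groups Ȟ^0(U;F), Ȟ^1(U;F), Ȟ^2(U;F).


nerve of the cover:
  U1={{a},{a,d},{a,e},{a,f},{a,d,e}} U2={{a},{e},{a,d},{a,e},{a,f},{d,e},{a,d,e}} U3={{c},{f},{a,f},{b,c},{c,d},{b,c,d}} U4={{b},{e},{a,e},{b,c},{b,d},{d,e},{a,d,e},{b,c,d}} U5={{c},{d},{a,d},{b,c},{b,d},{c,d},{d,e},{a,d,e},{b,c,d}}
  U12={{a},{a,d},{a,e},{a,f},{a,d,e}} U13={{a,f}} U14={{a,e},{a,d,e}} U15={{a,d},{a,d,e}} U23={{a,f}} U24={{e},{a,e},{d,e},{a,d,e}} U25={{a,d},{d,e},{a,d,e}} U34={{b,c},{b,c,d}} U35={{c},{b,c},{c,d},{b,c,d}} U45={{b,c},{b,d},{d,e},{a,d,e},{b,c,d}}
  U123={{a,f}} U124={{a,e},{a,d,e}} U125={{a,d},{a,d,e}} U145={{a,d,e}} U245={{d,e},{a,d,e}} U345={{b,c},{b,c,d}}
  U1245={{a,d,e}}
C dims 5,10,6,1; δ0: rk 4, SNF 1^4; δ1: rk 5, SNF 1^5; δ2: rk 1, SNF 1^1
Ȟ^0 = (5 − 4) − 0 = 1, so Ȟ^0 ≅ Z
Ȟ^1 = (10 − 5) − 4 = 1, so Ȟ^1 ≅ Z
Ȟ^2 = (6 − 1) − 5 = 0, so Ȟ^2 ≅ 0

Ȟ^0 ≅ Z, Ȟ^1 ≅ Z and Ȟ^2 ≅ 0


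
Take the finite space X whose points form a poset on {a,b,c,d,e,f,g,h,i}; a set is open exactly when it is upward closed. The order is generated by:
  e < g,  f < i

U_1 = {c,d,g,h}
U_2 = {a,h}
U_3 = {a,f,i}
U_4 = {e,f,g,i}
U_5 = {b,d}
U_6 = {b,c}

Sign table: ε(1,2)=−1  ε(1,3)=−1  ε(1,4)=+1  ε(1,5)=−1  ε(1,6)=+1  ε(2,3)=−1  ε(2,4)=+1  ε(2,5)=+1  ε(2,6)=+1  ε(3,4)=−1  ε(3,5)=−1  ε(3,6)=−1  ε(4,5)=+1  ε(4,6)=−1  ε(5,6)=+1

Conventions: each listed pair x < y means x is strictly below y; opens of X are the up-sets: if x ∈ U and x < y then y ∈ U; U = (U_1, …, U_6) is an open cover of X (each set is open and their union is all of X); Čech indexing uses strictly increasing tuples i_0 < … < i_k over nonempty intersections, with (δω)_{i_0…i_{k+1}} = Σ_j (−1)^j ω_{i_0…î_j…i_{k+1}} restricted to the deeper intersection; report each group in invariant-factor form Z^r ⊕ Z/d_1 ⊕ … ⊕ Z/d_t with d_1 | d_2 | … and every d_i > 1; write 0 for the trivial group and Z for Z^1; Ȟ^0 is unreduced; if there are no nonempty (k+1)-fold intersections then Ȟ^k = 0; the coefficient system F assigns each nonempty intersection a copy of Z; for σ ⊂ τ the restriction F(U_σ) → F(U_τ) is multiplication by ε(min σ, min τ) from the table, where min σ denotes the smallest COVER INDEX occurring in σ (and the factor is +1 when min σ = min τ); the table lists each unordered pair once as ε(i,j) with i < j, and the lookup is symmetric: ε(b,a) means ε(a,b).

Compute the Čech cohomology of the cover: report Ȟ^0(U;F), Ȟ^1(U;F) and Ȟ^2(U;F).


nonempty overlaps:
  U12={h} U14={g} U15={d} U16={c} U23={a} U34={f,i} U56={b}
C dims 6,7; δ0: rk 6, SNF 1^5·2
degree 0: 6−6−0 = 0 → Ȟ^0 ≅ 0
degree 1: 7−0−6 = 1 plus torsion [2] → Ȟ^1 ≅ Z ⊕ Z/2
degree 2: 0−0−0 = 0 → Ȟ^2 ≅ 0

Ȟ^0 = 0, Ȟ^1 = Z ⊕ Z/2, Ȟ^2 = 0


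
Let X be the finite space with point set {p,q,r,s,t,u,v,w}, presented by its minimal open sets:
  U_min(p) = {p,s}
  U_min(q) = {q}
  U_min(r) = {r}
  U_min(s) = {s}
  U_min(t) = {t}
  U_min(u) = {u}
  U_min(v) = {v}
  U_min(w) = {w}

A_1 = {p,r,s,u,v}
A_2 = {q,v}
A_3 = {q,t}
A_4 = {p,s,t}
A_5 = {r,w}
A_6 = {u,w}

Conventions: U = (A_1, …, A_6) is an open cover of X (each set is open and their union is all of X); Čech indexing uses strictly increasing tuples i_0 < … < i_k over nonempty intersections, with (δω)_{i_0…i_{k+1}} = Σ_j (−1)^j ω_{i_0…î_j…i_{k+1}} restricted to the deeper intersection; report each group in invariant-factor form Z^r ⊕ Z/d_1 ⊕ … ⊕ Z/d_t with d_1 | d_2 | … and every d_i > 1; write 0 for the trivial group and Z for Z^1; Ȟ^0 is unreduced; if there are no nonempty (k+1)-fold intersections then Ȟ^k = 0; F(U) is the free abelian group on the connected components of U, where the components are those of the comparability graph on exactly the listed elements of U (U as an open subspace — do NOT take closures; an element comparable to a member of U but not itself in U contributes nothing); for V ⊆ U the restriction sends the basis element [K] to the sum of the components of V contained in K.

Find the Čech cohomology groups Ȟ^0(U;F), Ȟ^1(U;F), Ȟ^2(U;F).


Ȟ^0 = Z^7,  Ȟ^1 = 0,  Ȟ^2 = 0

nerve simplices:
  A12={v} A14={p,s} A15={r} A16={u} A23={q} A34={t} A56={w}
components per intersection:
  A1: {p,s} {r} {u} {v}
  A2: {q} {v}
  A3: {q} {t}
  A4: {p,s} {t}
  A5: {r} {w}
  A6: {u} {w}
  A12: {v}
  A14: {p,s}
  A15: {r}
  A16: {u}
  A23: {q}
  A34: {t}
  A56: {w}
C dims 14,7; δ0: rk 7, SNF 1^7
degree 0: 14−7−0 = 7 → Ȟ^0 ≅ Z^7
degree 1: 7−0−7 = 0 → Ȟ^1 ≅ 0
degree 2: 0−0−0 = 0 → Ȟ^2 ≅ 0


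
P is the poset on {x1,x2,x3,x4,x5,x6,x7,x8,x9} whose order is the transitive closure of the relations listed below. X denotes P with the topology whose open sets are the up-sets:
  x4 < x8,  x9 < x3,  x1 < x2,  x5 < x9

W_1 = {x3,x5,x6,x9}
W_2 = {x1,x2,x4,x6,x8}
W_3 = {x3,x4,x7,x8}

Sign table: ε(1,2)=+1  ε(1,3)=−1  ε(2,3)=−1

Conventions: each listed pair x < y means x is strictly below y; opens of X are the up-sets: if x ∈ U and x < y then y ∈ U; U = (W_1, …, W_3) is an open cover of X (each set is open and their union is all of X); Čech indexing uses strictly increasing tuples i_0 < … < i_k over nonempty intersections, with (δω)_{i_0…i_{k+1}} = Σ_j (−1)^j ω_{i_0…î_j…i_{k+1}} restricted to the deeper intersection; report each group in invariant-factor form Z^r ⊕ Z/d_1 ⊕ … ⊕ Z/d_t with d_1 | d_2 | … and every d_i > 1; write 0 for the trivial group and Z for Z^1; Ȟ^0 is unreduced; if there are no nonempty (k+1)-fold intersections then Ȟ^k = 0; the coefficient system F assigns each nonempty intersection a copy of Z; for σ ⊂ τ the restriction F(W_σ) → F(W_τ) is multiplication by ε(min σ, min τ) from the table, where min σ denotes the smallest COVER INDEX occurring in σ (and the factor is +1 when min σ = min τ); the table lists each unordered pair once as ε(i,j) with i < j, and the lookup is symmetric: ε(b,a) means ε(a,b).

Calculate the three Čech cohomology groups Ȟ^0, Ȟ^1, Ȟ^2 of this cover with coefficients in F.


Ȟ^0 ≅ Z, Ȟ^1 ≅ Z and Ȟ^2 ≅ 0

nonempty overlaps:
  W12={x6} W13={x3} W23={x4,x8}
C dims 3,3; δ0: rk 2, SNF 1^2
degree 0: 3−2−0 = 1 → Ȟ^0 ≅ Z
degree 1: 3−0−2 = 1 → Ȟ^1 ≅ Z
degree 2: 0−0−0 = 0 → Ȟ^2 ≅ 0


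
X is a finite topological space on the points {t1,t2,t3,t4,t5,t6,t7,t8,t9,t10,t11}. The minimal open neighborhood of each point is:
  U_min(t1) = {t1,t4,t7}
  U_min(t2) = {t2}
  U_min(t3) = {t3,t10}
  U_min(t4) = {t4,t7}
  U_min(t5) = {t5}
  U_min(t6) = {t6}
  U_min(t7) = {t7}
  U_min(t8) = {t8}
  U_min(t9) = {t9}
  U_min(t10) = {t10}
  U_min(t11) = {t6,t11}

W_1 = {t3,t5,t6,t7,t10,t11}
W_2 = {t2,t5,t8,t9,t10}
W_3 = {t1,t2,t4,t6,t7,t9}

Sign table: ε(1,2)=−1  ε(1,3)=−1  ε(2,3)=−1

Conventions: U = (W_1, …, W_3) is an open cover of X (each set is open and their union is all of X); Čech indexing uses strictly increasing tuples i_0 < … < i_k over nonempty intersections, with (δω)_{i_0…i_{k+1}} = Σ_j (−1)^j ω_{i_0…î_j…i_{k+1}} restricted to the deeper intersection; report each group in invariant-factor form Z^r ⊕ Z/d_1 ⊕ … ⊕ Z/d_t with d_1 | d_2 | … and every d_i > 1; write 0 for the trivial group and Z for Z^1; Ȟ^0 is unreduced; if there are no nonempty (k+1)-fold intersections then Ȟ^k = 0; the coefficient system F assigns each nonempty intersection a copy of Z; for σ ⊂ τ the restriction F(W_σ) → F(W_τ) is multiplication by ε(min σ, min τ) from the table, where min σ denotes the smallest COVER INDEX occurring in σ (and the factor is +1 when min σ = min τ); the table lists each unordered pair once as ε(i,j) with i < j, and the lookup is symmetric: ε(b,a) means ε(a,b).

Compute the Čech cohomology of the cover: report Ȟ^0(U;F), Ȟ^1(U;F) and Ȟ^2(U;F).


nonempty intersections:
  W12={t5,t10} W13={t6,t7} W23={t2,t9}
C dims 3,3; δ0: rk 3, SNF 1^2·2
Ȟ^0: (3−3)−0=0 ⇒ 0
Ȟ^1: (3−0)−3=0 plus torsion [2] ⇒ Z/2
Ȟ^2: (0−0)−0=0 ⇒ 0

Ȟ^0 ≅ 0,  Ȟ^1 ≅ Z/2,  Ȟ^2 ≅ 0


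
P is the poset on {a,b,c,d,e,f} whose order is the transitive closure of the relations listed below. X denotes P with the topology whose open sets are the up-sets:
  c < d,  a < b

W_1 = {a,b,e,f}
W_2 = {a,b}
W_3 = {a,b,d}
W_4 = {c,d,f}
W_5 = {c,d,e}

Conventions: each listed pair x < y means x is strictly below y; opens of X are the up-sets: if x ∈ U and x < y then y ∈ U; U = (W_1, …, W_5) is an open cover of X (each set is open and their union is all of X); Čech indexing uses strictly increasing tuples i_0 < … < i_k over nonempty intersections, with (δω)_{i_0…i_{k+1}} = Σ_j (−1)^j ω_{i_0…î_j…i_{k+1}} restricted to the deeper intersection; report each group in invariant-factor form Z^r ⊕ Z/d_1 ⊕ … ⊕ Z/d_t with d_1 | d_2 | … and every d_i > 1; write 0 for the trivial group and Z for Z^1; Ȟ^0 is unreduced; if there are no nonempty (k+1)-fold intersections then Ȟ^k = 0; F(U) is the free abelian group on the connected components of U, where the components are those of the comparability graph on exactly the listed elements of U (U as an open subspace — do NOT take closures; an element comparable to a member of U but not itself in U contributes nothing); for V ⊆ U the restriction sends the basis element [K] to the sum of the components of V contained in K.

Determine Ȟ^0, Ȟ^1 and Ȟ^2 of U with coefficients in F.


intersection data:
  W12={a,b} W13={a,b} W14={f} W15={e} W23={a,b} W34={d} W35={d} W45={c,d}
  W123={a,b} W345={d}
components per intersection:
  W1: {a,b} {e} {f}
  W2: {a,b}
  W3: {a,b} {d}
  W4: {c,d} {f}
  W5: {c,d} {e}
  W12: {a,b}
  W13: {a,b}
  W14: {f}
  W15: {e}
  W23: {a,b}
  W34: {d}
  W35: {d}
  W45: {c,d}
  W123: {a,b}
  W345: {d}
C dims 10,8,2; δ0: rk 6, SNF 1^6; δ1: rk 2, SNF 1^2
Ȟ^0 = (10 − 6) − 0 = 4, so Ȟ^0 ≅ Z^4
Ȟ^1 = (8 − 2) − 6 = 0, so Ȟ^1 ≅ 0
Ȟ^2 = (2 − 0) − 2 = 0, so Ȟ^2 ≅ 0

Ȟ^0 = Z^4,  Ȟ^1 = 0,  Ȟ^2 = 0


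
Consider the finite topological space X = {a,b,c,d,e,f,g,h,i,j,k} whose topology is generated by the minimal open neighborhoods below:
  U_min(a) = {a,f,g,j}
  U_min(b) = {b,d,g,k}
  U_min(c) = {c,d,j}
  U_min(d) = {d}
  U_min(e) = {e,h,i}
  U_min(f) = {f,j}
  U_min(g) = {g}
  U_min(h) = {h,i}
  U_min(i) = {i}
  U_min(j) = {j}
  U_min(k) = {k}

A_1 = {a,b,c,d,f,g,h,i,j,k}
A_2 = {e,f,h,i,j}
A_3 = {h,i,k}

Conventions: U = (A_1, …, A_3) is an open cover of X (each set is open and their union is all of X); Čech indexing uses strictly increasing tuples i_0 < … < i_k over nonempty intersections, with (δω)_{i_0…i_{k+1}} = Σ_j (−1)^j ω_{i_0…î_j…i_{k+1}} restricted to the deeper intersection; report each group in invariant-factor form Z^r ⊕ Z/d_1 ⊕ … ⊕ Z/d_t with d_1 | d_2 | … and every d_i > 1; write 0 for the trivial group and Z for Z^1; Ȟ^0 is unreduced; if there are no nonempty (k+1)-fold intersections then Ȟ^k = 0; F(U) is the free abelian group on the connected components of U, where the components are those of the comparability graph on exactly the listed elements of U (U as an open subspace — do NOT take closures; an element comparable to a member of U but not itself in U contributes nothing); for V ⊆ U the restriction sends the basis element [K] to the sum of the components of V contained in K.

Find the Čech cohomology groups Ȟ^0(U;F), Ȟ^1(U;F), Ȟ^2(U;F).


intersection data:
  A12={f,h,i,j} A13={h,i,k} A23={h,i}
  A123={h,i}
components per intersection:
  A1: {a,b,c,d,f,g,j,k} {h,i}
  A2: {e,h,i} {f,j}
  A3: {h,i} {k}
  A12: {f,j} {h,i}
  A13: {h,i} {k}
  A23: {h,i}
  A123: {h,i}
C dims 6,5,1; δ0: rk 4, SNF 1^4; δ1: rk 1, SNF 1^1
Ȟ^0 = (6 − 4) − 0 = 2, so Ȟ^0 ≅ Z^2
Ȟ^1 = (5 − 1) − 4 = 0, so Ȟ^1 ≅ 0
Ȟ^2 = (1 − 0) − 1 = 0, so Ȟ^2 ≅ 0

Ȟ^0(U;F) ≅ Z^2; Ȟ^1(U;F) ≅ 0; Ȟ^2(U;F) ≅ 0


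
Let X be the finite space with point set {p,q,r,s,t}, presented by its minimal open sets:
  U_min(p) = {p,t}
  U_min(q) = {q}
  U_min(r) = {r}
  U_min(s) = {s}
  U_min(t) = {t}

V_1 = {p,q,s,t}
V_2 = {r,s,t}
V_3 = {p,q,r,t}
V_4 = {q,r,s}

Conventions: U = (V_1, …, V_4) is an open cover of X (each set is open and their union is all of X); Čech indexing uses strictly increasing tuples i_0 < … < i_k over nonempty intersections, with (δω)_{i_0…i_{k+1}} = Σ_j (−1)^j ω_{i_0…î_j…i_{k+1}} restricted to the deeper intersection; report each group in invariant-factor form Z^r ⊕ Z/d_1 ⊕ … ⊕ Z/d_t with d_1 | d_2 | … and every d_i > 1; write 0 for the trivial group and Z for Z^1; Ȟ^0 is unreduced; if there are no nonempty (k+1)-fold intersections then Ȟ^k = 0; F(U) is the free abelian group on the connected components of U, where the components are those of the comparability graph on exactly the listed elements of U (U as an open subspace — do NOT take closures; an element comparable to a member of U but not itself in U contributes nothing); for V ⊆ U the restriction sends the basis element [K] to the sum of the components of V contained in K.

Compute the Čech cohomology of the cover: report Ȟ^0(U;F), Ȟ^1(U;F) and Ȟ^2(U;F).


Ȟ^0 = Z^4; Ȟ^1 = 0; Ȟ^2 = 0

cover nerve:
  V12={s,t} V13={p,q,t} V14={q,s} V23={r,t} V24={r,s} V34={q,r}
  V123={t} V124={s} V134={q} V234={r}
components per intersection:
  V1: {p,t} {q} {s}
  V2: {r} {s} {t}
  V3: {p,t} {q} {r}
  V4: {q} {r} {s}
  V12: {s} {t}
  V13: {p,t} {q}
  V14: {q} {s}
  V23: {r} {t}
  V24: {r} {s}
  V34: {q} {r}
  V123: {t}
  V124: {s}
  V134: {q}
  V234: {r}
C dims 12,12,4; δ0: rk 8, SNF 1^8; δ1: rk 4, SNF 1^4
Ȟ^0: (12−8)−0=4 ⇒ Z^4
Ȟ^1: (12−4)−8=0 ⇒ 0
Ȟ^2: (4−0)−4=0 ⇒ 0


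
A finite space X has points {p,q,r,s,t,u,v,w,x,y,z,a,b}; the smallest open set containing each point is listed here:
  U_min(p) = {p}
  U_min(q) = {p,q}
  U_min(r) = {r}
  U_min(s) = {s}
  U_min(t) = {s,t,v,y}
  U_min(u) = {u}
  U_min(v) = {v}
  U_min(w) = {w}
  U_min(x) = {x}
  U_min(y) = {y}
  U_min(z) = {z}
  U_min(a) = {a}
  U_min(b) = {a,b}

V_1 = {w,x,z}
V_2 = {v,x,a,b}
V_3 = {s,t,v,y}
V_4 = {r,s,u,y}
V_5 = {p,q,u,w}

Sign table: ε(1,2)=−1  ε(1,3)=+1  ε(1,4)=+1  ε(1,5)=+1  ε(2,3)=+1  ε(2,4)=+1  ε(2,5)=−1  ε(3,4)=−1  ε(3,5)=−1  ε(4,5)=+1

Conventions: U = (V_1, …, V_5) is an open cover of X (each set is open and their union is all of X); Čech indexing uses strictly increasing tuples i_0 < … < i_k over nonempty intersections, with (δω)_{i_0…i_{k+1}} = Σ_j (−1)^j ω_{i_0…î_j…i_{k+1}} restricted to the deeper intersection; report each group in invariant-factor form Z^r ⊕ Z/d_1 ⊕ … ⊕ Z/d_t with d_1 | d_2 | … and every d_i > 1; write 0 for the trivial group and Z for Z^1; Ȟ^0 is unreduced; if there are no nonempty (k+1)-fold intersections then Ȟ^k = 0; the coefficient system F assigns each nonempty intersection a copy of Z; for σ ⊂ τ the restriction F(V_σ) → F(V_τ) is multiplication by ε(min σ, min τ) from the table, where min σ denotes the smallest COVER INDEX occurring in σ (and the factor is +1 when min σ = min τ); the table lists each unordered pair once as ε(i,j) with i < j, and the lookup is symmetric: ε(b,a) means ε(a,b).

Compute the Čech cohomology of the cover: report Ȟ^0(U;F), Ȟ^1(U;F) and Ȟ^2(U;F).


intersection data:
  V12={x} V15={w} V23={v} V34={s,y} V45={u}
C dims 5,5; δ0: rk 4, SNF 1^4
Ȟ^0 = (5 − 4) − 0 = 1, so Ȟ^0 ≅ Z
Ȟ^1 = (5 − 0) − 4 = 1, so Ȟ^1 ≅ Z
Ȟ^2 = (0 − 0) − 0 = 0, so Ȟ^2 ≅ 0

Ȟ^0 ≅ Z, Ȟ^1 ≅ Z, Ȟ^2 ≅ 0


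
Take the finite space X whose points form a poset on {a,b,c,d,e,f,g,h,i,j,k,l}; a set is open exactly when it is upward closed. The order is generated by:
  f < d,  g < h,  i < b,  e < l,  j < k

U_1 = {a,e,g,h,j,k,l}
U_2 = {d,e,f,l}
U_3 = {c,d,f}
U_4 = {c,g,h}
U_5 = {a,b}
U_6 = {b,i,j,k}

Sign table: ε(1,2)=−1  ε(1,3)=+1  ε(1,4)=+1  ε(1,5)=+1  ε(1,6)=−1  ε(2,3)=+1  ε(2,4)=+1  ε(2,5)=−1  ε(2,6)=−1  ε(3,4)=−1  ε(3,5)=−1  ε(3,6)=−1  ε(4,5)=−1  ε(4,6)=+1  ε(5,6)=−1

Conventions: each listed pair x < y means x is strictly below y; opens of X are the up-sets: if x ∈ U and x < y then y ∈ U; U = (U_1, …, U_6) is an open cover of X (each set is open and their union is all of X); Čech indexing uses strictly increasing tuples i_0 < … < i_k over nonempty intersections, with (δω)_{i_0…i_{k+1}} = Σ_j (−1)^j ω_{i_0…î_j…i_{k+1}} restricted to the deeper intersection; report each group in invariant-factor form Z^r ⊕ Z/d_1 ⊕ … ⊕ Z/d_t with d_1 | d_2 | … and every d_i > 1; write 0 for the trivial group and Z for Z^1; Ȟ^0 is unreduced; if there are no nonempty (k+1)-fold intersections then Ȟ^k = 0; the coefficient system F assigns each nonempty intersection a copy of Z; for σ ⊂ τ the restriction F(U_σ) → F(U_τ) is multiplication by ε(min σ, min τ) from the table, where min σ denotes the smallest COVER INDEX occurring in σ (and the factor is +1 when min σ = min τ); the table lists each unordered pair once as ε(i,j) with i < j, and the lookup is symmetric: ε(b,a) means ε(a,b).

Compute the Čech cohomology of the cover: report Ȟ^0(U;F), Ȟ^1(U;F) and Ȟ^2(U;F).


nonempty intersections:
  U12={e,l} U14={g,h} U15={a} U16={j,k} U23={d,f} U34={c} U56={b}
C dims 6,7; δ0: rk 5, SNF 1^5
Ȟ^0: (6−5)−0=1 ⇒ Z
Ȟ^1: (7−0)−5=2 ⇒ Z^2
Ȟ^2: (0−0)−0=0 ⇒ 0

Ȟ^0 ≅ Z, Ȟ^1 ≅ Z^2 and Ȟ^2 ≅ 0


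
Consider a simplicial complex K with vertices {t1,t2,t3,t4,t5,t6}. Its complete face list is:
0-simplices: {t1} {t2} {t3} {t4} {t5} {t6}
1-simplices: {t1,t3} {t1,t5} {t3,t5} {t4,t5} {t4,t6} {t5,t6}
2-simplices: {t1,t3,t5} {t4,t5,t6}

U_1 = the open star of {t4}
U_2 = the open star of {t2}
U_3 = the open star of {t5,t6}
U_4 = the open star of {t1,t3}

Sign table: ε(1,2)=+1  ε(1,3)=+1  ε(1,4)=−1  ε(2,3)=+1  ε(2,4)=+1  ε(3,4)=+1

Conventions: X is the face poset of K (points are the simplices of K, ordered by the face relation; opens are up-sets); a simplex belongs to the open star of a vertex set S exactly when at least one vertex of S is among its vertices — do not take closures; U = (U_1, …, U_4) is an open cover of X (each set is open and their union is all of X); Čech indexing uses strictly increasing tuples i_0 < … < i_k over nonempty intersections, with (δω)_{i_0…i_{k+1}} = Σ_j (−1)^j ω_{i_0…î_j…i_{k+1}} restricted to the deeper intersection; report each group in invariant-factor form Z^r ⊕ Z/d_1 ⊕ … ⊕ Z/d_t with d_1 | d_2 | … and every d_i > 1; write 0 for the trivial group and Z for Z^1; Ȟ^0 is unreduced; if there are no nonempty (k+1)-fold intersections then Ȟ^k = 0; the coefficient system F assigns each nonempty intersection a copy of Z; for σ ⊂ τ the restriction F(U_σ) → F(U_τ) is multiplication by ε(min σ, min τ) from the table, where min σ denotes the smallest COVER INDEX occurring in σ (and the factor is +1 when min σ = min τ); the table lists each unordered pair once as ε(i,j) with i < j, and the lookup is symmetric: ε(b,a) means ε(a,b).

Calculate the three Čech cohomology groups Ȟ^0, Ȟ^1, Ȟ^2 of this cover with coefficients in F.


nerve simplices:
  U1={{t4},{t4,t5},{t4,t6},{t4,t5,t6}} U2={{t2}} U3={{t5},{t6},{t1,t5},{t3,t5},{t4,t5},{t4,t6},{t5,t6},{t1,t3,t5},{t4,t5,t6}} U4={{t1},{t3},{t1,t3},{t1,t5},{t3,t5},{t1,t3,t5}}
  U13={{t4,t5},{t4,t6},{t4,t5,t6}} U34={{t1,t5},{t3,t5},{t1,t3,t5}}
C dims 4,2; δ0: rk 2, SNF 1^2
degree 0: 4−2−0 = 2 → Ȟ^0 ≅ Z^2
degree 1: 2−0−2 = 0 → Ȟ^1 ≅ 0
degree 2: 0−0−0 = 0 → Ȟ^2 ≅ 0

Ȟ^0 = Z^2, Ȟ^1 = 0, Ȟ^2 = 0


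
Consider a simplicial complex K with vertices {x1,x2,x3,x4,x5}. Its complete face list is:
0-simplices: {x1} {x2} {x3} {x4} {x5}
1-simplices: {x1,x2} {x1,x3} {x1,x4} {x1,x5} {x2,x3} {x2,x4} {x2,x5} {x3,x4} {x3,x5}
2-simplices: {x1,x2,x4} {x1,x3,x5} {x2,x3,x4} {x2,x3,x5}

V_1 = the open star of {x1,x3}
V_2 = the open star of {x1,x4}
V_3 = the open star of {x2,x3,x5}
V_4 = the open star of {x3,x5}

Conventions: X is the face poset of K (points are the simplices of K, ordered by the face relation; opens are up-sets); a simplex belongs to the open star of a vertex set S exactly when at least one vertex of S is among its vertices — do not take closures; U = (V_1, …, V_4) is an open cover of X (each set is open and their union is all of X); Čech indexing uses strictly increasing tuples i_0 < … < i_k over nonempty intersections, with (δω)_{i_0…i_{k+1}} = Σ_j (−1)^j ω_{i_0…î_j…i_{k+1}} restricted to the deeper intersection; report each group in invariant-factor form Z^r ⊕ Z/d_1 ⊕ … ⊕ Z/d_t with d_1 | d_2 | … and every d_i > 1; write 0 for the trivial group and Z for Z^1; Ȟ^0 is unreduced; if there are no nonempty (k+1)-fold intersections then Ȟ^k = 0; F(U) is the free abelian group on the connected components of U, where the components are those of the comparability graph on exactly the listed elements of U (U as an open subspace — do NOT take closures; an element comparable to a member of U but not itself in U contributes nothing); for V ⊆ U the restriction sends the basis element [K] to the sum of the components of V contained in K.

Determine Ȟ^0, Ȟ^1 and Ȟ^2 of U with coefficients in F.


Ȟ^0 ≅ Z,  Ȟ^1 ≅ Z,  Ȟ^2 ≅ 0

cover nerve:
  V1={{x1},{x3},{x1,x2},{x1,x3},{x1,x4},{x1,x5},{x2,x3},{x3,x4},{x3,x5},{x1,x2,x4},{x1,x3,x5},{x2,x3,x4},{x2,x3,x5}} V2={{x1},{x4},{x1,x2},{x1,x3},{x1,x4},{x1,x5},{x2,x4},{x3,x4},{x1,x2,x4},{x1,x3,x5},{x2,x3,x4}} V3={{x2},{x3},{x5},{x1,x2},{x1,x3},{x1,x5},{x2,x3},{x2,x4},{x2,x5},{x3,x4},{x3,x5},{x1,x2,x4},{x1,x3,x5},{x2,x3,x4},{x2,x3,x5}} V4={{x3},{x5},{x1,x3},{x1,x5},{x2,x3},{x2,x5},{x3,x4},{x3,x5},{x1,x3,x5},{x2,x3,x4},{x2,x3,x5}}
  V12={{x1},{x1,x2},{x1,x3},{x1,x4},{x1,x5},{x3,x4},{x1,x2,x4},{x1,x3,x5},{x2,x3,x4}} V13={{x3},{x1,x2},{x1,x3},{x1,x5},{x2,x3},{x3,x4},{x3,x5},{x1,x2,x4},{x1,x3,x5},{x2,x3,x4},{x2,x3,x5}} V14={{x3},{x1,x3},{x1,x5},{x2,x3},{x3,x4},{x3,x5},{x1,x3,x5},{x2,x3,x4},{x2,x3,x5}} V23={{x1,x2},{x1,x3},{x1,x5},{x2,x4},{x3,x4},{x1,x2,x4},{x1,x3,x5},{x2,x3,x4}} V24={{x1,x3},{x1,x5},{x3,x4},{x1,x3,x5},{x2,x3,x4}} V34={{x3},{x5},{x1,x3},{x1,x5},{x2,x3},{x2,x5},{x3,x4},{x3,x5},{x1,x3,x5},{x2,x3,x4},{x2,x3,x5}}
  V123={{x1,x2},{x1,x3},{x1,x5},{x3,x4},{x1,x2,x4},{x1,x3,x5},{x2,x3,x4}} V124={{x1,x3},{x1,x5},{x3,x4},{x1,x3,x5},{x2,x3,x4}} V134={{x3},{x1,x3},{x1,x5},{x2,x3},{x3,x4},{x3,x5},{x1,x3,x5},{x2,x3,x4},{x2,x3,x5}} V234={{x1,x3},{x1,x5},{x3,x4},{x1,x3,x5},{x2,x3,x4}}
  V1234={{x1,x3},{x1,x5},{x3,x4},{x1,x3,x5},{x2,x3,x4}}
components per intersection:
  V1: {{x1},{x3},{x1,x2},{x1,x3},{x1,x4},{x1,x5},{x2,x3},{x3,x4},{x3,x5},{x1,x2,x4},{x1,x3,x5},{x2,x3,x4},{x2,x3,x5}}
  V2: {{x1},{x4},{x1,x2},{x1,x3},{x1,x4},{x1,x5},{x2,x4},{x3,x4},{x1,x2,x4},{x1,x3,x5},{x2,x3,x4}}
  V3: {{x2},{x3},{x5},{x1,x2},{x1,x3},{x1,x5},{x2,x3},{x2,x4},{x2,x5},{x3,x4},{x3,x5},{x1,x2,x4},{x1,x3,x5},{x2,x3,x4},{x2,x3,x5}}
  V4: {{x3},{x5},{x1,x3},{x1,x5},{x2,x3},{x2,x5},{x3,x4},{x3,x5},{x1,x3,x5},{x2,x3,x4},{x2,x3,x5}}
  V12: {{x1},{x1,x2},{x1,x3},{x1,x4},{x1,x5},{x1,x2,x4},{x1,x3,x5}} {{x3,x4},{x2,x3,x4}}
  V13: {{x3},{x1,x3},{x1,x5},{x2,x3},{x3,x4},{x3,x5},{x1,x3,x5},{x2,x3,x4},{x2,x3,x5}} {{x1,x2},{x1,x2,x4}}
  V14: {{x3},{x1,x3},{x1,x5},{x2,x3},{x3,x4},{x3,x5},{x1,x3,x5},{x2,x3,x4},{x2,x3,x5}}
  V23: {{x1,x2},{x2,x4},{x3,x4},{x1,x2,x4},{x2,x3,x4}} {{x1,x3},{x1,x5},{x1,x3,x5}}
  V24: {{x1,x3},{x1,x5},{x1,x3,x5}} {{x3,x4},{x2,x3,x4}}
  V34: {{x3},{x5},{x1,x3},{x1,x5},{x2,x3},{x2,x5},{x3,x4},{x3,x5},{x1,x3,x5},{x2,x3,x4},{x2,x3,x5}}
  V123: {{x1,x2},{x1,x2,x4}} {{x1,x3},{x1,x5},{x1,x3,x5}} {{x3,x4},{x2,x3,x4}}
  V124: {{x1,x3},{x1,x5},{x1,x3,x5}} {{x3,x4},{x2,x3,x4}}
  V134: {{x3},{x1,x3},{x1,x5},{x2,x3},{x3,x4},{x3,x5},{x1,x3,x5},{x2,x3,x4},{x2,x3,x5}}
  V234: {{x1,x3},{x1,x5},{x1,x3,x5}} {{x3,x4},{x2,x3,x4}}
  V1234: {{x1,x3},{x1,x5},{x1,x3,x5}} {{x3,x4},{x2,x3,x4}}
C dims 4,10,8,2; δ0: rk 3, SNF 1^3; δ1: rk 6, SNF 1^6; δ2: rk 2, SNF 1^2
Ȟ^0: (4−3)−0=1 ⇒ Z
Ȟ^1: (10−6)−3=1 ⇒ Z
Ȟ^2: (8−2)−6=0 ⇒ 0


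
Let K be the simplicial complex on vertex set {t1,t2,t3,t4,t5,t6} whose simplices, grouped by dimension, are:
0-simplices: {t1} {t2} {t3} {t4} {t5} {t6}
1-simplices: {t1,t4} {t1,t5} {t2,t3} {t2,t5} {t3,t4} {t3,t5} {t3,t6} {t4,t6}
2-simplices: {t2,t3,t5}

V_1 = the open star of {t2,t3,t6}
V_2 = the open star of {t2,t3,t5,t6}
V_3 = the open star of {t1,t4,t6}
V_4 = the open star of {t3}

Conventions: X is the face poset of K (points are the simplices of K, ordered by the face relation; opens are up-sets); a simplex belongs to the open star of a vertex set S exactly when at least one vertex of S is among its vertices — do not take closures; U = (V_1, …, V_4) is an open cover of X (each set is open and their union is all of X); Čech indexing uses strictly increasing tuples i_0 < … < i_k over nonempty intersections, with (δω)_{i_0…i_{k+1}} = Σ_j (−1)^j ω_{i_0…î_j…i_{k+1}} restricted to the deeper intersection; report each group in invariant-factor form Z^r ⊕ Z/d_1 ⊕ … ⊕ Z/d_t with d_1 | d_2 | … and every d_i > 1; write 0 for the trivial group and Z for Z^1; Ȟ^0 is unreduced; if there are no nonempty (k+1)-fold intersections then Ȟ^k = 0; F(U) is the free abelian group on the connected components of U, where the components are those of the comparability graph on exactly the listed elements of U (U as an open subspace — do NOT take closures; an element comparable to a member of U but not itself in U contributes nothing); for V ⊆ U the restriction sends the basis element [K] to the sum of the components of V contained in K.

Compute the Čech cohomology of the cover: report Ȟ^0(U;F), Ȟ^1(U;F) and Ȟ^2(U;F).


Ȟ^0 ≅ Z; Ȟ^1 ≅ Z^2; Ȟ^2 ≅ 0

nonempty overlaps:
  V1={{t2},{t3},{t6},{t2,t3},{t2,t5},{t3,t4},{t3,t5},{t3,t6},{t4,t6},{t2,t3,t5}} V2={{t2},{t3},{t5},{t6},{t1,t5},{t2,t3},{t2,t5},{t3,t4},{t3,t5},{t3,t6},{t4,t6},{t2,t3,t5}} V3={{t1},{t4},{t6},{t1,t4},{t1,t5},{t3,t4},{t3,t6},{t4,t6}} V4={{t3},{t2,t3},{t3,t4},{t3,t5},{t3,t6},{t2,t3,t5}}
  V12={{t2},{t3},{t6},{t2,t3},{t2,t5},{t3,t4},{t3,t5},{t3,t6},{t4,t6},{t2,t3,t5}} V13={{t6},{t3,t4},{t3,t6},{t4,t6}} V14={{t3},{t2,t3},{t3,t4},{t3,t5},{t3,t6},{t2,t3,t5}} V23={{t6},{t1,t5},{t3,t4},{t3,t6},{t4,t6}} V24={{t3},{t2,t3},{t3,t4},{t3,t5},{t3,t6},{t2,t3,t5}} V34={{t3,t4},{t3,t6}}
  V123={{t6},{t3,t4},{t3,t6},{t4,t6}} V124={{t3},{t2,t3},{t3,t4},{t3,t5},{t3,t6},{t2,t3,t5}} V134={{t3,t4},{t3,t6}} V234={{t3,t4},{t3,t6}}
  V1234={{t3,t4},{t3,t6}}
components per intersection:
  V1: {{t2},{t3},{t6},{t2,t3},{t2,t5},{t3,t4},{t3,t5},{t3,t6},{t4,t6},{t2,t3,t5}}
  V2: {{t2},{t3},{t5},{t6},{t1,t5},{t2,t3},{t2,t5},{t3,t4},{t3,t5},{t3,t6},{t4,t6},{t2,t3,t5}}
  V3: {{t1},{t4},{t6},{t1,t4},{t1,t5},{t3,t4},{t3,t6},{t4,t6}}
  V4: {{t3},{t2,t3},{t3,t4},{t3,t5},{t3,t6},{t2,t3,t5}}
  V12: {{t2},{t3},{t6},{t2,t3},{t2,t5},{t3,t4},{t3,t5},{t3,t6},{t4,t6},{t2,t3,t5}}
  V13: {{t6},{t3,t6},{t4,t6}} {{t3,t4}}
  V14: {{t3},{t2,t3},{t3,t4},{t3,t5},{t3,t6},{t2,t3,t5}}
  V23: {{t6},{t3,t6},{t4,t6}} {{t1,t5}} {{t3,t4}}
  V24: {{t3},{t2,t3},{t3,t4},{t3,t5},{t3,t6},{t2,t3,t5}}
  V34: {{t3,t4}} {{t3,t6}}
  V123: {{t6},{t3,t6},{t4,t6}} {{t3,t4}}
  V124: {{t3},{t2,t3},{t3,t4},{t3,t5},{t3,t6},{t2,t3,t5}}
  V134: {{t3,t4}} {{t3,t6}}
  V234: {{t3,t4}} {{t3,t6}}
  V1234: {{t3,t4}} {{t3,t6}}
C dims 4,10,7,2; δ0: rk 3, SNF 1^3; δ1: rk 5, SNF 1^5; δ2: rk 2, SNF 1^2
degree 0: 4−3−0 = 1 → Ȟ^0 ≅ Z
degree 1: 10−5−3 = 2 → Ȟ^1 ≅ Z^2
degree 2: 7−2−5 = 0 → Ȟ^2 ≅ 0


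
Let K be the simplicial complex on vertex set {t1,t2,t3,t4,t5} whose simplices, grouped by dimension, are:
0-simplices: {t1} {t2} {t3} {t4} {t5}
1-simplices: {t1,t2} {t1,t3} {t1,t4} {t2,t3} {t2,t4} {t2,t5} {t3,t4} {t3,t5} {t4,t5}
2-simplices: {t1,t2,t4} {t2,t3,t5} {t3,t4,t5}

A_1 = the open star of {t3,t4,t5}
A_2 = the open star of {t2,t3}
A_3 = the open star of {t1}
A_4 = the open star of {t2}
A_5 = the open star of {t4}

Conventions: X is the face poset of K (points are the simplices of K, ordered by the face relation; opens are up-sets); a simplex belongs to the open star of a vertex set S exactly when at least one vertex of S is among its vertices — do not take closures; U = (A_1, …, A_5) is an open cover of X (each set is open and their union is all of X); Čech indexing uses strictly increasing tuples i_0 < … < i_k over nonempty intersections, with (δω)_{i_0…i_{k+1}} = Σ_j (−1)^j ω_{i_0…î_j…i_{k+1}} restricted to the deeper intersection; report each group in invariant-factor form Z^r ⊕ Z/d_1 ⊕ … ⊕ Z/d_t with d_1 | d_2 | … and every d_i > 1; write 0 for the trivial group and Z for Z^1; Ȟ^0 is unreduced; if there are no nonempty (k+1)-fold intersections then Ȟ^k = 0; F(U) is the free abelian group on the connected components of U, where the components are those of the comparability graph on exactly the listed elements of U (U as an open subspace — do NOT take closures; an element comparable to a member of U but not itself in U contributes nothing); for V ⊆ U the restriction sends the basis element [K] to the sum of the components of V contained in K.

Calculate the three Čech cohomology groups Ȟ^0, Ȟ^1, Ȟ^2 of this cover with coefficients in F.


Ȟ^0 = Z; Ȟ^1 = Z^2; Ȟ^2 = 0

nonempty overlaps:
  A1={{t3},{t4},{t5},{t1,t3},{t1,t4},{t2,t3},{t2,t4},{t2,t5},{t3,t4},{t3,t5},{t4,t5},{t1,t2,t4},{t2,t3,t5},{t3,t4,t5}} A2={{t2},{t3},{t1,t2},{t1,t3},{t2,t3},{t2,t4},{t2,t5},{t3,t4},{t3,t5},{t1,t2,t4},{t2,t3,t5},{t3,t4,t5}} A3={{t1},{t1,t2},{t1,t3},{t1,t4},{t1,t2,t4}} A4={{t2},{t1,t2},{t2,t3},{t2,t4},{t2,t5},{t1,t2,t4},{t2,t3,t5}} A5={{t4},{t1,t4},{t2,t4},{t3,t4},{t4,t5},{t1,t2,t4},{t3,t4,t5}}
  A12={{t3},{t1,t3},{t2,t3},{t2,t4},{t2,t5},{t3,t4},{t3,t5},{t1,t2,t4},{t2,t3,t5},{t3,t4,t5}} A13={{t1,t3},{t1,t4},{t1,t2,t4}} A14={{t2,t3},{t2,t4},{t2,t5},{t1,t2,t4},{t2,t3,t5}} A15={{t4},{t1,t4},{t2,t4},{t3,t4},{t4,t5},{t1,t2,t4},{t3,t4,t5}} A23={{t1,t2},{t1,t3},{t1,t2,t4}} A24={{t2},{t1,t2},{t2,t3},{t2,t4},{t2,t5},{t1,t2,t4},{t2,t3,t5}} A25={{t2,t4},{t3,t4},{t1,t2,t4},{t3,t4,t5}} A34={{t1,t2},{t1,t2,t4}} A35={{t1,t4},{t1,t2,t4}} A45={{t2,t4},{t1,t2,t4}}
  A123={{t1,t3},{t1,t2,t4}} A124={{t2,t3},{t2,t4},{t2,t5},{t1,t2,t4},{t2,t3,t5}} A125={{t2,t4},{t3,t4},{t1,t2,t4},{t3,t4,t5}} A134={{t1,t2,t4}} A135={{t1,t4},{t1,t2,t4}} A145={{t2,t4},{t1,t2,t4}} A234={{t1,t2},{t1,t2,t4}} A235={{t1,t2,t4}} A245={{t2,t4},{t1,t2,t4}} A345={{t1,t2,t4}}
  A1234={{t1,t2,t4}} A1235={{t1,t2,t4}} A1245={{t2,t4},{t1,t2,t4}} A1345={{t1,t2,t4}} A2345={{t1,t2,t4}}
  A12345={{t1,t2,t4}}
components per intersection:
  A1: {{t3},{t4},{t5},{t1,t3},{t1,t4},{t2,t3},{t2,t4},{t2,t5},{t3,t4},{t3,t5},{t4,t5},{t1,t2,t4},{t2,t3,t5},{t3,t4,t5}}
  A2: {{t2},{t3},{t1,t2},{t1,t3},{t2,t3},{t2,t4},{t2,t5},{t3,t4},{t3,t5},{t1,t2,t4},{t2,t3,t5},{t3,t4,t5}}
  A3: {{t1},{t1,t2},{t1,t3},{t1,t4},{t1,t2,t4}}
  A4: {{t2},{t1,t2},{t2,t3},{t2,t4},{t2,t5},{t1,t2,t4},{t2,t3,t5}}
  A5: {{t4},{t1,t4},{t2,t4},{t3,t4},{t4,t5},{t1,t2,t4},{t3,t4,t5}}
  A12: {{t3},{t1,t3},{t2,t3},{t2,t5},{t3,t4},{t3,t5},{t2,t3,t5},{t3,t4,t5}} {{t2,t4},{t1,t2,t4}}
  A13: {{t1,t3}} {{t1,t4},{t1,t2,t4}}
  A14: {{t2,t3},{t2,t5},{t2,t3,t5}} {{t2,t4},{t1,t2,t4}}
  A15: {{t4},{t1,t4},{t2,t4},{t3,t4},{t4,t5},{t1,t2,t4},{t3,t4,t5}}
  A23: {{t1,t2},{t1,t2,t4}} {{t1,t3}}
  A24: {{t2},{t1,t2},{t2,t3},{t2,t4},{t2,t5},{t1,t2,t4},{t2,t3,t5}}
  A25: {{t2,t4},{t1,t2,t4}} {{t3,t4},{t3,t4,t5}}
  A34: {{t1,t2},{t1,t2,t4}}
  A35: {{t1,t4},{t1,t2,t4}}
  A45: {{t2,t4},{t1,t2,t4}}
  A123: {{t1,t3}} {{t1,t2,t4}}
  A124: {{t2,t3},{t2,t5},{t2,t3,t5}} {{t2,t4},{t1,t2,t4}}
  A125: {{t2,t4},{t1,t2,t4}} {{t3,t4},{t3,t4,t5}}
  A134: {{t1,t2,t4}}
  A135: {{t1,t4},{t1,t2,t4}}
  A145: {{t2,t4},{t1,t2,t4}}
  A234: {{t1,t2},{t1,t2,t4}}
  A235: {{t1,t2,t4}}
  A245: {{t2,t4},{t1,t2,t4}}
  A345: {{t1,t2,t4}}
  A1234: {{t1,t2,t4}}
  A1235: {{t1,t2,t4}}
  A1245: {{t2,t4},{t1,t2,t4}}
  A1345: {{t1,t2,t4}}
  A2345: {{t1,t2,t4}}
  A12345: {{t1,t2,t4}}
C dims 5,15,13,5; δ0: rk 4, SNF 1^4; δ1: rk 9, SNF 1^9; δ2: rk 4, SNF 1^4
degree 0: 5−4−0 = 1 → Ȟ^0 ≅ Z
degree 1: 15−9−4 = 2 → Ȟ^1 ≅ Z^2
degree 2: 13−4−9 = 0 → Ȟ^2 ≅ 0


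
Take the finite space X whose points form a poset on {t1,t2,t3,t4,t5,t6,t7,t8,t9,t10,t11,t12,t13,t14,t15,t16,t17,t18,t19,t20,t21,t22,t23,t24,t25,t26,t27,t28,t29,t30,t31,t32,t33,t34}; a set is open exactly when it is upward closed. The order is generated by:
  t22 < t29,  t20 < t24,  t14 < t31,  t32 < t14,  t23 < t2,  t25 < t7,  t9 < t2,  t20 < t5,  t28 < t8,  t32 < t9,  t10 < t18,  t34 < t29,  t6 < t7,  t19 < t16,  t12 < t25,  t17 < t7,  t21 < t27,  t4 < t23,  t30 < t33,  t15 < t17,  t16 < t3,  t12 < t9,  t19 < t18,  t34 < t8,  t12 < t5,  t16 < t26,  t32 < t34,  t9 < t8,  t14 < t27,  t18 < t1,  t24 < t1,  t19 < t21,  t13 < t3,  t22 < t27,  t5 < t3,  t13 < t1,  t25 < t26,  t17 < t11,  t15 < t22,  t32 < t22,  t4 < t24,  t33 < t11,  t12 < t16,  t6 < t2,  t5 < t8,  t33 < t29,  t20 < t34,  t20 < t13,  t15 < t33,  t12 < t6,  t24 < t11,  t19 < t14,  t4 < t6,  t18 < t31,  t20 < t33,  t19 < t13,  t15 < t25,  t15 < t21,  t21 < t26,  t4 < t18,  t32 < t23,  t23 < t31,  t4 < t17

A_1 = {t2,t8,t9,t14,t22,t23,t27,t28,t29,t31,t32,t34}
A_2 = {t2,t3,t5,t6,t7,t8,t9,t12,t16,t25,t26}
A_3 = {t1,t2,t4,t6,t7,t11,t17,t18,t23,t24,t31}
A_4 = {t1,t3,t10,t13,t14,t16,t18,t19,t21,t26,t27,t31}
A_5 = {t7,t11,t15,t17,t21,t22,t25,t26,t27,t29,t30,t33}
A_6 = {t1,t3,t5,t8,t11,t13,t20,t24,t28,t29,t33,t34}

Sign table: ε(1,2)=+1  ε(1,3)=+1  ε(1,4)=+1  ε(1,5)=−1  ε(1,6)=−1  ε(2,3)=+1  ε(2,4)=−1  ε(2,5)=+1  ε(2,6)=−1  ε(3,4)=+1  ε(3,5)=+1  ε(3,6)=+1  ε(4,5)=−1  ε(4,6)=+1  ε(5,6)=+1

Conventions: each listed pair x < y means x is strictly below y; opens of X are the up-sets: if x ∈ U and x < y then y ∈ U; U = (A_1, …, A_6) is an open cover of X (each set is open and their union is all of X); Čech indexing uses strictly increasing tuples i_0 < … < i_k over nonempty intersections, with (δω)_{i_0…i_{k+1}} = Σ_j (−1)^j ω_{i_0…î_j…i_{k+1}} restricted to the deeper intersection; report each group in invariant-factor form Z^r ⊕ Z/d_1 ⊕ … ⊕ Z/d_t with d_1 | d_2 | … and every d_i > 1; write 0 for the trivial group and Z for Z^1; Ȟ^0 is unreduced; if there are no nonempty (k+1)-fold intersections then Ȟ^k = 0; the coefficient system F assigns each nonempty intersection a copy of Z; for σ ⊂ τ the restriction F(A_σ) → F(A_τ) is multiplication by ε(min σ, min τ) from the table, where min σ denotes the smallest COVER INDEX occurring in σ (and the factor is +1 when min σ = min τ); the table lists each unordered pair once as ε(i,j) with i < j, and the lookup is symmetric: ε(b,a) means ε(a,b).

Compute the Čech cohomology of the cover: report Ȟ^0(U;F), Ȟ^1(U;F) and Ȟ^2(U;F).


nonempty intersections:
  A12={t2,t8,t9} A13={t2,t23,t31} A14={t14,t27,t31} A15={t22,t27,t29} A16={t8,t28,t29,t34} A23={t2,t6,t7} A24={t3,t16,t26} A25={t7,t25,t26} A26={t3,t5,t8} A34={t1,t18,t31} A35={t7,t11,t17} A36={t1,t11,t24} A45={t21,t26,t27} A46={t1,t3,t13} A56={t11,t29,t33}
  A123={t2} A126={t8} A134={t31} A145={t27} A156={t29} A235={t7} A245={t26} A246={t3} A346={t1} A356={t11}
C dims 6,15,10; δ0: rk 6, SNF 1^5·2; δ1: rk 9, SNF 1^9
Ȟ^0: (6−6)−0=0 ⇒ 0
Ȟ^1: (15−9)−6=0 plus torsion [2] ⇒ Z/2
Ȟ^2: (10−0)−9=1 ⇒ Z

Ȟ^0(U;F) ≅ 0; Ȟ^1(U;F) ≅ Z/2; Ȟ^2(U;F) ≅ Z
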